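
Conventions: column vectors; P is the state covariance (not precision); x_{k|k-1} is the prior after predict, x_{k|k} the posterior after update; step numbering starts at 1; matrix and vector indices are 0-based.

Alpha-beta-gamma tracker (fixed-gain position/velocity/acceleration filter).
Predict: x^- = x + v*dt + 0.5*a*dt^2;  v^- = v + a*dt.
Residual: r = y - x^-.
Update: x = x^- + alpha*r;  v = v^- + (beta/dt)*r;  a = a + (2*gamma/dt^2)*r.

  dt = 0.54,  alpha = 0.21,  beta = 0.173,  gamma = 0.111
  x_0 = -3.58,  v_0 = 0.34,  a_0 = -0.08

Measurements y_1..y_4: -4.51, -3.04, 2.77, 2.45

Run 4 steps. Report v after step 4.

v_post = 5.2493

step 1: x_pred=-3.4081  r=-1.1019  x^+=-3.6395  v^+=-0.0562  a^+=-0.9189
step 2: x_pred=-3.8038  r=0.7638  x^+=-3.6434  v^+=-0.3077  a^+=-0.3374
step 3: x_pred=-3.8588  r=6.6288  x^+=-2.4667  v^+=1.6337  a^+=4.7092
step 4: x_pred=-0.8979  r=3.3479  x^+=-0.1949  v^+=5.2493  a^+=7.2580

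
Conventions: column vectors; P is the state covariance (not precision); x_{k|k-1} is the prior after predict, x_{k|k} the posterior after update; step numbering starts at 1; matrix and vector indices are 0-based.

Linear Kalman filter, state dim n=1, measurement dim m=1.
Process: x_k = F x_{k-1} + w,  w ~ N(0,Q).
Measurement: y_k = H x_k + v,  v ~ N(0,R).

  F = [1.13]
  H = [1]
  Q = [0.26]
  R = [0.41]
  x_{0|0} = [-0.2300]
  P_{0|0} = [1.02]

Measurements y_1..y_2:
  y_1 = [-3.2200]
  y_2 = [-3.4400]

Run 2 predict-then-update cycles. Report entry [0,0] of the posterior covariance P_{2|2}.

P_post[0,0] = 0.2550

step 1: x^-=[-0.2599]  P^-=[1.5624]  S=[1.9724]  K=[0.7921]  nu=[-2.9601]  x^+=[-2.6047]  P^+=[0.3248]
step 2: x^-=[-2.9433]  P^-=[0.6747]  S=[1.0847]  K=[0.6220]  nu=[-0.4967]  x^+=[-3.2523]  P^+=[0.2550]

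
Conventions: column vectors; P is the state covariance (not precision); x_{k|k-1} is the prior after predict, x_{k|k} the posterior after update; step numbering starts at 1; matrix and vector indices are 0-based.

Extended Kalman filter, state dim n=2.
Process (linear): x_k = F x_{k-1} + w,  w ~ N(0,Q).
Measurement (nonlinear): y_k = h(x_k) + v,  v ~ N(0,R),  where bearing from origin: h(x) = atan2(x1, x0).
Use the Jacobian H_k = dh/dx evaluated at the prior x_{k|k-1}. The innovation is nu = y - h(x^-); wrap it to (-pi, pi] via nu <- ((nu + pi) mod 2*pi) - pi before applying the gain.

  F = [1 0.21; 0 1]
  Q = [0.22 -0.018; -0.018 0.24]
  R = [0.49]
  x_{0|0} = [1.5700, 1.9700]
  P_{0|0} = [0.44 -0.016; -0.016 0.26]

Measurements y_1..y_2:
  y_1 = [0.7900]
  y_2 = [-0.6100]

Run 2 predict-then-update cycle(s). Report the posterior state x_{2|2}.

step 1: x^-=[1.9837, 1.9700]  P^-=[0.6647 0.0206; 0.0206 0.5000]  H_jac=[-0.2520 0.2538]  S=[0.5618]  K=[-0.2889; 0.2166]  nu=[0.0081]  x^+=[1.9814, 1.9717]  P^+=[0.6178 0.0558; 0.0558 0.4736]
step 2: x^-=[2.3954, 1.9717]  P^-=[0.8822 0.1372; 0.1372 0.7136]  H_jac=[-0.2048 0.2489]  S=[0.5572]  K=[-0.2630; 0.2683]  nu=[-1.2987]  x^+=[2.7370, 1.6234]  P^+=[0.8436 0.1765; 0.1765 0.6735]

x_post = [2.7370, 1.6234]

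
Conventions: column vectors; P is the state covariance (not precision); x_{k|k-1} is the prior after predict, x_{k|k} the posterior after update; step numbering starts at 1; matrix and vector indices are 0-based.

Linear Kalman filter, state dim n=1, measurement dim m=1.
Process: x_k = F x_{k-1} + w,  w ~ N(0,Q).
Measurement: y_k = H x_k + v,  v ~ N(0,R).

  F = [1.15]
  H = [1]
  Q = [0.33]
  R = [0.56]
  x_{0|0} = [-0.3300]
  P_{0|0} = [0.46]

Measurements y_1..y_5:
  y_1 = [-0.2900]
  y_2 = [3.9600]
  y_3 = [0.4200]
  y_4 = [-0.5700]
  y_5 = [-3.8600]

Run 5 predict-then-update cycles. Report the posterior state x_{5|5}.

x_post = [-2.0673]

step 1: x^-=[-0.3795]  P^-=[0.9384]  S=[1.4984]  K=[0.6263]  nu=[0.0895]  x^+=[-0.3235]  P^+=[0.3507]
step 2: x^-=[-0.3720]  P^-=[0.7938]  S=[1.3538]  K=[0.5864]  nu=[4.3320]  x^+=[2.1681]  P^+=[0.3284]
step 3: x^-=[2.4933]  P^-=[0.7643]  S=[1.3243]  K=[0.5771]  nu=[-2.0733]  x^+=[1.2968]  P^+=[0.3232]
step 4: x^-=[1.4913]  P^-=[0.7574]  S=[1.3174]  K=[0.5749]  nu=[-2.0613]  x^+=[0.3062]  P^+=[0.3220]
step 5: x^-=[0.3521]  P^-=[0.7558]  S=[1.3158]  K=[0.5744]  nu=[-4.2121]  x^+=[-2.0673]  P^+=[0.3217]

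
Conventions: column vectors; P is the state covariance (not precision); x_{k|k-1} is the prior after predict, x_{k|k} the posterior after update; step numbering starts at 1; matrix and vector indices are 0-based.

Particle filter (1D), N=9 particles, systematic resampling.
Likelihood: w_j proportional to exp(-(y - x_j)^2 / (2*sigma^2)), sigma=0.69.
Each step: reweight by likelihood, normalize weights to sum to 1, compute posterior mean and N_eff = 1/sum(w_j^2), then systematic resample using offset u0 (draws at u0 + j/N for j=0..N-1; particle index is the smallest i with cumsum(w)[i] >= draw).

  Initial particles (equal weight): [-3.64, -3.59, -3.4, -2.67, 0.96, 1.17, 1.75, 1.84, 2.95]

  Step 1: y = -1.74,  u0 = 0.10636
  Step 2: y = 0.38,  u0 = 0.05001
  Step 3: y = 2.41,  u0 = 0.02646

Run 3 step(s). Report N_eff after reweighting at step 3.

N_eff = 9.0000

step 1: w=[0.0443, 0.0540, 0.1087, 0.7918, 0.0009, 0.0003, 0.0000, 0.0000, 0.0000]  mean=-2.8375  Neff=1.5537  idx=[2, 3, 3, 3, 3, 3, 3, 3, 3]
step 2: w=[0.0007, 0.1249, 0.1249, 0.1249, 0.1249, 0.1249, 0.1249, 0.1249, 0.1249]  mean=-2.6705  Neff=8.0106  idx=[1, 2, 3, 4, 4, 5, 6, 7, 8]
step 3: w=[0.1111, 0.1111, 0.1111, 0.1111, 0.1111, 0.1111, 0.1111, 0.1111, 0.1111]  mean=-2.6700  Neff=9.0000  idx=[0, 1, 2, 3, 4, 5, 6, 7, 8]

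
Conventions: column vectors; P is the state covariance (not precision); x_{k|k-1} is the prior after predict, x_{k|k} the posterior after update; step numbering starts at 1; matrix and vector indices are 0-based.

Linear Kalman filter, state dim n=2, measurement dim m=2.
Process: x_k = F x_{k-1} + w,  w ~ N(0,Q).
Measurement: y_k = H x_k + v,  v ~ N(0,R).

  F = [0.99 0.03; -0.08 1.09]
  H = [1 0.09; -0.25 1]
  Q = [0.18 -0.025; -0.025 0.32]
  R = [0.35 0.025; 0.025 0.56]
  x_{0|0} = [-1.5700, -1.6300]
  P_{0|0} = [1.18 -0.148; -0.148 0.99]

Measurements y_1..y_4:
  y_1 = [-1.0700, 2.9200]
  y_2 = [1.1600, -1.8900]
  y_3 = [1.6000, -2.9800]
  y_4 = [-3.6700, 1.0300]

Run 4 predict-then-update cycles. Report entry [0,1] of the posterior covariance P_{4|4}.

step 1: x^-=[-1.6032, -1.6511]  P^-=[1.3286 -0.2454; -0.2454 1.5296]  S=[1.6468 -0.4094; -0.4094 2.2953]  K=[0.7647 -0.1152; 0.1118 0.7131]  nu=[0.6818, 4.1703]  x^+=[-1.5624, 1.3988]  P^+=[0.2629 0.0203; 0.0203 0.4072]
step 2: x^-=[-1.5048, 1.6497]  P^-=[0.4393 -0.0106; -0.0106 0.8019]  S=[0.7939 -0.0230; -0.0230 1.3947]  K=[0.5499 -0.0773; 0.0943 0.5784]  nu=[2.5163, -3.9159]  x^+=[0.1815, -0.3781]  P^+=[0.1889 0.0177; 0.0177 0.3307]
step 3: x^-=[0.1684, -0.4267]  P^-=[0.3665 -0.0101; -0.0101 0.7110]  S=[0.7205 -0.0125; -0.0125 1.2990]  K=[0.5062 -0.0734; 0.0844 0.5501]  nu=[1.4700, -2.5112]  x^+=[1.0969, -1.6842]  P^+=[0.1740 0.0150; 0.0150 0.3139]
step 4: x^-=[1.0354, -1.9235]  P^-=[0.3517 -0.0123; -0.0123 0.6915]  S=[0.7051 -0.0127; -0.0127 1.2796]  K=[0.4959 -0.0734; 0.0806 0.5436]  nu=[-4.5323, 3.2123]  x^+=[-1.4480, -0.5426]  P^+=[0.1705 0.0139; 0.0139 0.3099]

P_post[0,1] = 0.0139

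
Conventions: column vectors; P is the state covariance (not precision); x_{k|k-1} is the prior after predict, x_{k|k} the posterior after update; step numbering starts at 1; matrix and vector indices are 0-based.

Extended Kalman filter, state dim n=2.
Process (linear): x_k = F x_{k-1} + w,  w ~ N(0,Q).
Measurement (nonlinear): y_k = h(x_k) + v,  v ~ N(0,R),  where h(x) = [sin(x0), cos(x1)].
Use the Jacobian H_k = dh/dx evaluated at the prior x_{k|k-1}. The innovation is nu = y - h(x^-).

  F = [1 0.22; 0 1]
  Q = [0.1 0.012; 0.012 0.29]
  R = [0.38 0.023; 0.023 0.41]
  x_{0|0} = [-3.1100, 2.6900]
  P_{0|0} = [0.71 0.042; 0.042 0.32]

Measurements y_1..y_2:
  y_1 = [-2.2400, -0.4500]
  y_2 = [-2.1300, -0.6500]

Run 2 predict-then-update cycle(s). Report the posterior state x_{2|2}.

step 1: x^-=[-2.5182, 2.6900]  P^-=[0.8440 0.1244; 0.1244 0.6100]  H_jac=[-0.8119 0.0000; 0.0000 -0.4364]  S=[0.9363 0.0671; 0.0671 0.5262]  K=[-0.7311 -0.0100; -0.0723 -0.4967]  nu=[-1.6562, 0.4498]  x^+=[-1.3118, 2.5863]  P^+=[0.3425 0.0479; 0.0479 0.4705]
step 2: x^-=[-0.7428, 2.5863]  P^-=[0.4863 0.1634; 0.1634 0.7605]  H_jac=[0.7365 0.0000; 0.0000 -0.5272]  S=[0.6438 -0.0404; -0.0404 0.6213]  K=[0.5499 -0.1028; 0.1470 -0.6356]  nu=[-1.4536, 0.1998]  x^+=[-1.5627, 2.2457]  P^+=[0.2805 0.0560; 0.0560 0.4879]

x_post = [-1.5627, 2.2457]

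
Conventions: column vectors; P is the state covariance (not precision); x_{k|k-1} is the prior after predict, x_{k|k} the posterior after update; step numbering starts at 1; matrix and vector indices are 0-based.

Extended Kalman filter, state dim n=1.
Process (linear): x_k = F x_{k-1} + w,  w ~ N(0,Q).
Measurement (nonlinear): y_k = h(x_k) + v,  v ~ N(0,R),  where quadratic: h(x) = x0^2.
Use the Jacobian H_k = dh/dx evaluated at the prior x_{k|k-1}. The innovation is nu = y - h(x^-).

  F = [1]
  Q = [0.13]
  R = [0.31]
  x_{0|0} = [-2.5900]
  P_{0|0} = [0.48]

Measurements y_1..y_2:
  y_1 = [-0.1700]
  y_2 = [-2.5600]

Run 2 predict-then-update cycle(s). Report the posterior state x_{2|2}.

x_post = [-0.0562]

step 1: x^-=[-2.5900]  P^-=[0.6100]  H_jac=[-5.1800]  S=[16.6778]  K=[-0.1895]  nu=[-6.8781]  x^+=[-1.2869]  P^+=[0.0113]
step 2: x^-=[-1.2869]  P^-=[0.1413]  H_jac=[-2.5737]  S=[1.2462]  K=[-0.2919]  nu=[-4.2160]  x^+=[-0.0562]  P^+=[0.0352]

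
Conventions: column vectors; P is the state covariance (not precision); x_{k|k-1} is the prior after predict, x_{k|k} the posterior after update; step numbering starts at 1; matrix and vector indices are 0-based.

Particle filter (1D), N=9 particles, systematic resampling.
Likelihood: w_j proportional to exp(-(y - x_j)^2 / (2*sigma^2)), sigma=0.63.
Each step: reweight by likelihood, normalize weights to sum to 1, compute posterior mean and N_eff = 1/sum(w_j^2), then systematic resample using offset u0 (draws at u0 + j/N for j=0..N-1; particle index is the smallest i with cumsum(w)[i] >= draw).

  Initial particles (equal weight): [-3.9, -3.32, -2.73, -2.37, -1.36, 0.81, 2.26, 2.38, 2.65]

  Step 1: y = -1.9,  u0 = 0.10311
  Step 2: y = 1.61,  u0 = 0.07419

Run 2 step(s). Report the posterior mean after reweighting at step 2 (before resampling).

step 1: w=[0.0033, 0.0403, 0.2148, 0.3873, 0.3543, 0.0000, 0.0000, 0.0000, 0.0000]  mean=-2.1327  Neff=3.0936  idx=[2, 2, 3, 3, 3, 4, 4, 4, 4]
step 2: w=[0.0000, 0.0000, 0.0000, 0.0000, 0.0000, 0.2500, 0.2500, 0.2500, 0.2500]  mean=-1.3601  Neff=4.0009  idx=[5, 5, 6, 6, 7, 7, 7, 8, 8]

post_mean = -1.3601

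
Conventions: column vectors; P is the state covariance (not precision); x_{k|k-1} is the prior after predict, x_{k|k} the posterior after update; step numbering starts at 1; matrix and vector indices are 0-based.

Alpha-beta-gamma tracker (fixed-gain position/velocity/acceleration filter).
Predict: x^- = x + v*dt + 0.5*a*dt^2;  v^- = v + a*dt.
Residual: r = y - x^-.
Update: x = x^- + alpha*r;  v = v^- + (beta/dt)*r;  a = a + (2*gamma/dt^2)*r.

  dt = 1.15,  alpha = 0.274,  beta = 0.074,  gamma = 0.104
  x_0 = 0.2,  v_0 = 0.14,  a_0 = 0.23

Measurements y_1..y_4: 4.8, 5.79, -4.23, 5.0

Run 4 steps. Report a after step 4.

step 1: x_pred=0.5131  r=4.2869  x^+=1.6877  v^+=0.6804  a^+=0.9042
step 2: x_pred=3.0680  r=2.7220  x^+=3.8139  v^+=1.8954  a^+=1.3323
step 3: x_pred=6.8745  r=-11.1045  x^+=3.8319  v^+=2.7130  a^+=-0.4142
step 4: x_pred=6.6780  r=-1.6780  x^+=6.2182  v^+=2.1288  a^+=-0.6781

a_post = -0.6781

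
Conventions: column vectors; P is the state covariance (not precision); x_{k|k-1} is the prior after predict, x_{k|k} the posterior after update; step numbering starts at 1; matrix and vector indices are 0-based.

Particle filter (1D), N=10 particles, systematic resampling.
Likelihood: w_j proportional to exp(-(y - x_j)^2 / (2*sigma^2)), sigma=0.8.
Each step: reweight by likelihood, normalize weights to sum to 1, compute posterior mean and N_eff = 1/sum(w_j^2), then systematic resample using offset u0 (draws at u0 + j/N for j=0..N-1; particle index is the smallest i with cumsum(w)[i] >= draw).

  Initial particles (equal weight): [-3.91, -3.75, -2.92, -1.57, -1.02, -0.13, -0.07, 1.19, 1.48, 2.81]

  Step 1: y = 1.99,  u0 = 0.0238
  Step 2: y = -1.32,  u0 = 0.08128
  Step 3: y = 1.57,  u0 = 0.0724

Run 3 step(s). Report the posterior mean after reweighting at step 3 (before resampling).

step 1: w=[0.0000, 0.0000, 0.0000, 0.0000, 0.0004, 0.0143, 0.0175, 0.2914, 0.3922, 0.2842]  mean=1.7222  Neff=3.1251  idx=[6, 7, 7, 8, 8, 8, 8, 9, 9, 9]
step 2: w=[0.9267, 0.0229, 0.0229, 0.0069, 0.0069, 0.0069, 0.0069, 0.0000, 0.0000, 0.0000]  mean=0.0303  Neff=1.1627  idx=[0, 0, 0, 0, 0, 0, 0, 0, 0, 4]
step 3: w=[0.0584, 0.0584, 0.0584, 0.0584, 0.0584, 0.0584, 0.0584, 0.0584, 0.0584, 0.4744]  mean=0.6654  Neff=3.9095  idx=[1, 2, 4, 6, 8, 9, 9, 9, 9, 9]

post_mean = 0.6654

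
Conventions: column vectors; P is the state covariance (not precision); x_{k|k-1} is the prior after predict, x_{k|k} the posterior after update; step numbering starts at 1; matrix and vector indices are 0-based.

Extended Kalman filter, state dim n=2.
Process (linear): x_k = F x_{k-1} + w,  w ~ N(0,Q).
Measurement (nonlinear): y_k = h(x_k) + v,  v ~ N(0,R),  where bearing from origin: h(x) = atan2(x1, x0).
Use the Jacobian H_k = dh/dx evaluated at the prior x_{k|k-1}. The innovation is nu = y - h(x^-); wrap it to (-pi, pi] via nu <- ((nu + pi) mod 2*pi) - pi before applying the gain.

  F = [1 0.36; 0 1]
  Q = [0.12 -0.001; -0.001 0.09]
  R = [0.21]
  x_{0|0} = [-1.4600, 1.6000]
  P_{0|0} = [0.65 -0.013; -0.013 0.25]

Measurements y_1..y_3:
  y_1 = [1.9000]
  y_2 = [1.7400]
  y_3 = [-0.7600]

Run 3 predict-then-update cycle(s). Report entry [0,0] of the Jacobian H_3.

H_jac[0,0] = -0.5782

step 1: x^-=[-0.8840, 1.6000]  P^-=[0.7930 0.0760; 0.0760 0.3400]  H_jac=[-0.4788 -0.2646]  S=[0.4349]  K=[-0.9194; -0.2905]  nu=[-0.1756]  x^+=[-0.7226, 1.6510]  P^+=[0.4254 -0.0402; -0.0402 0.3033]
step 2: x^-=[-0.1282, 1.6510]  P^-=[0.5558 0.0680; 0.0680 0.3933]  H_jac=[-0.6021 -0.0468]  S=[0.4162]  K=[-0.8117; -0.1426]  nu=[0.0917]  x^+=[-0.2027, 1.6379]  P^+=[0.2816 0.0199; 0.0199 0.3848]
step 3: x^-=[0.3870, 1.6379]  P^-=[0.4658 0.1574; 0.1574 0.4748]  H_jac=[-0.5782 0.1366]  S=[0.3497]  K=[-0.7086; -0.0747]  nu=[-2.0988]  x^+=[1.8742, 1.7948]  P^+=[0.2902 0.1389; 0.1389 0.4729]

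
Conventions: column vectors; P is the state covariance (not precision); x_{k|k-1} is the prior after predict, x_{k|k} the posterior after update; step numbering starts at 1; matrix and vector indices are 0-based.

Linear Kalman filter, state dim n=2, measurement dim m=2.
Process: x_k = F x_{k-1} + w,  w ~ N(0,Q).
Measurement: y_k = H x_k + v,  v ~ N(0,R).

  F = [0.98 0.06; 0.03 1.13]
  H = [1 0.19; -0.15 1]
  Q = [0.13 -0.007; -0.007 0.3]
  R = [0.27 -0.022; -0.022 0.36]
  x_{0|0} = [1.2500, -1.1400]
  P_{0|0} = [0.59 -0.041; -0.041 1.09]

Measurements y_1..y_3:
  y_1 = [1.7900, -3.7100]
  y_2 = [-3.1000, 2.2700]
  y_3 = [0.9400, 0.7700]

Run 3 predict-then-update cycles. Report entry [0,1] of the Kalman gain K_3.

step 1: x^-=[1.1566, -1.2507]  P^-=[0.6957 0.0388; 0.0388 1.6896]  S=[1.0415 0.2323; 0.2323 2.0536]  K=[0.6999 -0.1111; 0.1668 0.8010]  nu=[0.8710, -2.2858]  x^+=[2.0202, -2.9365]  P^+=[0.1963 -0.0259; -0.0259 0.2808]
step 2: x^-=[1.8036, -3.2576]  P^-=[0.3165 -0.0110; -0.0110 0.6570]  S=[0.6061 0.0447; 0.0447 1.0274]  K=[0.5247 -0.0797; 0.1410 0.6349]  nu=[-4.2847, 5.7981]  x^+=[-0.9067, -0.1805]  P^+=[0.1469 -0.0182; -0.0182 0.2227]
step 3: x^-=[-0.8994, -0.2311]  P^-=[0.2697 -0.0078; -0.0078 0.5833]  S=[0.5578 0.0408; 0.0408 0.9517]  K=[0.4861 -0.0715; 0.1402 0.6081]  nu=[1.8833, 0.8662]  x^+=[-0.0459, 0.5598]  P^+=[0.1359 -0.0161; -0.0161 0.2134]

K[0,1] = -0.0715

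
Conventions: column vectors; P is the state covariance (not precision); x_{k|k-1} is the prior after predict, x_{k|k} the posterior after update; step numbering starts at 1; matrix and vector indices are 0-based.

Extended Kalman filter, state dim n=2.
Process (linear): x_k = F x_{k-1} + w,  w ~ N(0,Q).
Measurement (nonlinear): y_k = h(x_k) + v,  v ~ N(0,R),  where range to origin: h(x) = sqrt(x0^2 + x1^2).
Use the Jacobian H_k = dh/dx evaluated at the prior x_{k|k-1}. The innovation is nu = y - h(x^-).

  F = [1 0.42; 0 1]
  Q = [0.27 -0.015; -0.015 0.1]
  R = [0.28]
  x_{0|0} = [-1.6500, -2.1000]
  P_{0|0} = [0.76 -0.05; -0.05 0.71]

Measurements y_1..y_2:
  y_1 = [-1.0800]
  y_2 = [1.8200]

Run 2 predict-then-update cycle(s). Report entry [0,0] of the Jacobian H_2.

step 1: x^-=[-2.5320, -2.1000]  P^-=[1.1132 0.2332; 0.2332 0.8100]  H_jac=[-0.7697 -0.6384]  S=[1.4988]  K=[-0.6710; -0.4648]  nu=[-4.3695]  x^+=[0.4000, -0.0692]  P^+=[0.4384 -0.2342; -0.2342 0.4863]
step 2: x^-=[0.3710, -0.0692]  P^-=[0.5974 -0.0450; -0.0450 0.5863]  H_jac=[0.9830 -0.1835]  S=[0.8932]  K=[0.6667; -0.1699]  nu=[1.4426]  x^+=[1.3327, -0.3144]  P^+=[0.2004 0.0562; 0.0562 0.5605]

H_jac[0,0] = 0.9830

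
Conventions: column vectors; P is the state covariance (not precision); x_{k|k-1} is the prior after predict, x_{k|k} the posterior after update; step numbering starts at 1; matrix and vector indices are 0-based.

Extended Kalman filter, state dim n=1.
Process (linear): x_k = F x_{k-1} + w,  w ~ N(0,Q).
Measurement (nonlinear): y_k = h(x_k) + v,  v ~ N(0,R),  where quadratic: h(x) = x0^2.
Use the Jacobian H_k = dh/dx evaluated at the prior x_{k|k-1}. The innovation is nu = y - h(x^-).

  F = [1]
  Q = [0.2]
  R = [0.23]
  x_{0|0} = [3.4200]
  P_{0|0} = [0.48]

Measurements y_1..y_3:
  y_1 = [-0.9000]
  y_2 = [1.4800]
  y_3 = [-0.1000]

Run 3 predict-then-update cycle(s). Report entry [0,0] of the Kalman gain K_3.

step 1: x^-=[3.4200]  P^-=[0.6800]  H_jac=[6.8400]  S=[32.0442]  K=[0.1451]  nu=[-12.5964]  x^+=[1.5916]  P^+=[0.0049]
step 2: x^-=[1.5916]  P^-=[0.2049]  H_jac=[3.1833]  S=[2.3061]  K=[0.2828]  nu=[-1.0533]  x^+=[1.2938]  P^+=[0.0204]
step 3: x^-=[1.2938]  P^-=[0.2204]  H_jac=[2.5875]  S=[1.7058]  K=[0.3344]  nu=[-1.7738]  x^+=[0.7007]  P^+=[0.0297]

K[0,0] = 0.3344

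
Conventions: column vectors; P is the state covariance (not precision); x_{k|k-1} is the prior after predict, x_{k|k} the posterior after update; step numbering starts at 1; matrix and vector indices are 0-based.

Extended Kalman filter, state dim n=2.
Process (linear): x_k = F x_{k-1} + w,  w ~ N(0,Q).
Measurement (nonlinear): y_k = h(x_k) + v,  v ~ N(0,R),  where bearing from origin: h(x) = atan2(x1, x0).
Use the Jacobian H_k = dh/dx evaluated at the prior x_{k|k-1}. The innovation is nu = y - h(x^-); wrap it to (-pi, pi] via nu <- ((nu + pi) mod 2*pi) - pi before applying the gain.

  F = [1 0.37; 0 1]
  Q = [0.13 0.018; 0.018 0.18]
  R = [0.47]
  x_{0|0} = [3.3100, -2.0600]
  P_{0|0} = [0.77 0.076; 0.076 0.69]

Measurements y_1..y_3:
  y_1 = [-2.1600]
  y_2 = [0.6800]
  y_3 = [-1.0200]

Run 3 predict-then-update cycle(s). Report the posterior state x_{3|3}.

step 1: x^-=[2.5478, -2.0600]  P^-=[1.0507 0.3493; 0.3493 0.8700]  H_jac=[0.1919 0.2373]  S=[0.5895]  K=[0.4826; 0.4640]  nu=[-1.4801]  x^+=[1.8334, -2.7467]  P^+=[0.9134 0.2173; 0.2173 0.7431]
step 2: x^-=[0.8172, -2.7467]  P^-=[1.3059 0.5102; 0.5102 0.9231]  H_jac=[0.3345 0.0995]  S=[0.6592]  K=[0.7396; 0.3982]  nu=[1.9616]  x^+=[2.2680, -1.9655]  P^+=[0.9453 0.3161; 0.3161 0.8186]
step 3: x^-=[1.5408, -1.9655]  P^-=[1.4212 0.6369; 0.6369 0.9986]  H_jac=[0.3151 0.2470]  S=[0.7712]  K=[0.7847; 0.5801]  nu=[-0.1141]  x^+=[1.4513, -2.0317]  P^+=[0.9463 0.2859; 0.2859 0.7390]

x_post = [1.4513, -2.0317]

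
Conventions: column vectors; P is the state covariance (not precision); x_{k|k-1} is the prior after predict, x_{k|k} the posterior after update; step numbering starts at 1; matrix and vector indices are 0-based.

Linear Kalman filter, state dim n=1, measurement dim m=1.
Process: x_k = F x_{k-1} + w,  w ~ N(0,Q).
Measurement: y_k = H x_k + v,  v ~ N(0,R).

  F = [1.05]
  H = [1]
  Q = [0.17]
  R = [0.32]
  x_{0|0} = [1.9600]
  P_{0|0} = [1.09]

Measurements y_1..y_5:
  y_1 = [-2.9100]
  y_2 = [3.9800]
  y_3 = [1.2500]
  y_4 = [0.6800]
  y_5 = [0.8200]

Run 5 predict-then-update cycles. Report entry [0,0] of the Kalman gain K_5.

step 1: x^-=[2.0580]  P^-=[1.3717]  S=[1.6917]  K=[0.8108]  nu=[-4.9680]  x^+=[-1.9703]  P^+=[0.2595]
step 2: x^-=[-2.0688]  P^-=[0.4561]  S=[0.7761]  K=[0.5877]  nu=[6.0488]  x^+=[1.4859]  P^+=[0.1881]
step 3: x^-=[1.5602]  P^-=[0.3773]  S=[0.6973]  K=[0.5411]  nu=[-0.3102]  x^+=[1.3923]  P^+=[0.1732]
step 4: x^-=[1.4619]  P^-=[0.3609]  S=[0.6809]  K=[0.5300]  nu=[-0.7819]  x^+=[1.0475]  P^+=[0.1696]
step 5: x^-=[1.0999]  P^-=[0.3570]  S=[0.6770]  K=[0.5273]  nu=[-0.2799]  x^+=[0.9523]  P^+=[0.1687]

K[0,0] = 0.5273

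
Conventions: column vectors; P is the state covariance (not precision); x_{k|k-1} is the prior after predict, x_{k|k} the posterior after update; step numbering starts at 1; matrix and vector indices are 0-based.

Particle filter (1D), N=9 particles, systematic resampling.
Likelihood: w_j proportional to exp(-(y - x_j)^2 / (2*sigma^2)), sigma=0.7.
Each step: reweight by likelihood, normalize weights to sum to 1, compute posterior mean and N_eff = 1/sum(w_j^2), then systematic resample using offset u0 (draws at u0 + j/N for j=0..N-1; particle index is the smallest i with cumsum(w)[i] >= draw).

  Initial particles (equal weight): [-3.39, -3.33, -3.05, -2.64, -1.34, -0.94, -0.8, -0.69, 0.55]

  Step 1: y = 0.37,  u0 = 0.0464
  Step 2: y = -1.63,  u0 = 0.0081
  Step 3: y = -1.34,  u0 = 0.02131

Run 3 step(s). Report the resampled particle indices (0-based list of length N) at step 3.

step 1: w=[0.0000, 0.0000, 0.0000, 0.0001, 0.0288, 0.0988, 0.1408, 0.1809, 0.5507]  mean=-0.0662  Neff=2.7295  idx=[5, 6, 7, 7, 8, 8, 8, 8, 8]
step 2: w=[0.3137, 0.2524, 0.2070, 0.2070, 0.0040, 0.0040, 0.0040, 0.0040, 0.0040]  mean=-0.7714  Neff=4.0345  idx=[0, 0, 0, 1, 1, 1, 2, 3, 3]
step 3: w=[0.1263, 0.1263, 0.1263, 0.1104, 0.1104, 0.1104, 0.0966, 0.0966, 0.0966]  mean=-0.8212  Neff=8.8941  idx=[0, 1, 1, 2, 3, 4, 5, 6, 8]

resampled_idx = [0, 1, 1, 2, 3, 4, 5, 6, 8]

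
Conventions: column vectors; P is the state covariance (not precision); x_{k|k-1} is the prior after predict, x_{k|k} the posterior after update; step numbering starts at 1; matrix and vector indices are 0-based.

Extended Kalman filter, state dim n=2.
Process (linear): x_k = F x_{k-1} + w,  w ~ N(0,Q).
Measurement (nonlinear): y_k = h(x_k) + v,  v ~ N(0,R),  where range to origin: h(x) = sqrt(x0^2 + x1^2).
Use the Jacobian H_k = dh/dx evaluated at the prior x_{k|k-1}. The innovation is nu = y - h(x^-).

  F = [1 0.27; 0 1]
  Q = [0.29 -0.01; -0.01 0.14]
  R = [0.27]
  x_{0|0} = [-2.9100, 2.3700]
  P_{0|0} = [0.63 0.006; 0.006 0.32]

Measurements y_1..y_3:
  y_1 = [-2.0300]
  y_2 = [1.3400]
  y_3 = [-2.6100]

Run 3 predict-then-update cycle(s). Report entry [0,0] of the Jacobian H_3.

step 1: x^-=[-2.2701, 2.3700]  P^-=[0.9466 0.0824; 0.0824 0.4600]  H_jac=[-0.6917 0.7222]  S=[0.8805]  K=[-0.6761; 0.3126]  nu=[-5.3118]  x^+=[1.3210, 0.7098]  P^+=[0.5441 0.2684; 0.2684 0.3740]
step 2: x^-=[1.5126, 0.7098]  P^-=[1.0064 0.3594; 0.3594 0.5140]  H_jac=[0.9053 0.4248]  S=[1.4640]  K=[0.7266; 0.3714]  nu=[-0.3309]  x^+=[1.2722, 0.5869]  P^+=[0.2334 -0.0357; -0.0357 0.3120]
step 3: x^-=[1.4307, 0.5869]  P^-=[0.5269 0.0386; 0.0386 0.4520]  H_jac=[0.9252 0.3795]  S=[0.8133]  K=[0.6175; 0.2549]  nu=[-4.1564]  x^+=[-1.1358, -0.4724]  P^+=[0.2169 -0.0894; -0.0894 0.3992]

H_jac[0,0] = 0.9252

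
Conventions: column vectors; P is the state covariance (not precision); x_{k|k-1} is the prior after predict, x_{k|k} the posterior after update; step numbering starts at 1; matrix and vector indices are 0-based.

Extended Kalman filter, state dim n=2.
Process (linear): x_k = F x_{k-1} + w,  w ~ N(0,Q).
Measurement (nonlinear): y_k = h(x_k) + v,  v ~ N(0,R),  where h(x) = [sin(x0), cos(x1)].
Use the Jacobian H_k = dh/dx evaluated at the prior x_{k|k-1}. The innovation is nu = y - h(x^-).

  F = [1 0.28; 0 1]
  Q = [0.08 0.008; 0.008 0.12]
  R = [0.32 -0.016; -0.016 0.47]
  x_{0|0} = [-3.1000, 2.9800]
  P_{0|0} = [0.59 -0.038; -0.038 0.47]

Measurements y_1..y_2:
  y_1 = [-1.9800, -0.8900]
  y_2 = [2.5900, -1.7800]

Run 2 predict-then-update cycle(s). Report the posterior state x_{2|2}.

x_post = [1.4243, 3.9469]

step 1: x^-=[-2.2656, 2.9800]  P^-=[0.6856 0.1016; 0.1016 0.5900]  H_jac=[-0.6402 0.0000; 0.0000 -0.1609]  S=[0.6010 -0.0055; -0.0055 0.4853]  K=[-0.7307 -0.0420; -0.1100 -0.1969]  nu=[-1.2118, 0.0970]  x^+=[-1.3842, 3.0943]  P^+=[0.3642 0.0501; 0.0501 0.5642]
step 2: x^-=[-0.5178, 3.0943]  P^-=[0.5164 0.2160; 0.2160 0.6842]  H_jac=[0.8689 0.0000; 0.0000 -0.0473]  S=[0.7099 -0.0249; -0.0249 0.4715]  K=[0.6325 0.0117; 0.2625 -0.0548]  nu=[3.0850, -0.7811]  x^+=[1.4243, 3.9469]  P^+=[0.2327 0.0977; 0.0977 0.6331]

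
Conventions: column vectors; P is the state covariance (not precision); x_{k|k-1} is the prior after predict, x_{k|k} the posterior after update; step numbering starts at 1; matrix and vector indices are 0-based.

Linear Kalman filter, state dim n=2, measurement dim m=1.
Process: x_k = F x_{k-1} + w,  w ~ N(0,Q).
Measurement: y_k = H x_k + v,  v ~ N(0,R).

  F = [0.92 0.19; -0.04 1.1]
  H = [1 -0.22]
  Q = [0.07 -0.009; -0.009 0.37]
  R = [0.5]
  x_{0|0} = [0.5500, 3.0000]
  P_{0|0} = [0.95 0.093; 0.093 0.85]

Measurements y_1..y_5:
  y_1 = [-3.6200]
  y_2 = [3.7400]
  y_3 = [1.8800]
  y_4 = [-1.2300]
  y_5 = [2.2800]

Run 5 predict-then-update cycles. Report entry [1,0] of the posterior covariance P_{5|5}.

P_post[1,0] = 1.1844

step 1: x^-=[1.0760, 3.2780]  P^-=[0.9373 0.2271; 0.2271 1.3918]  S=[1.4047]  K=[0.6317; -0.0563]  nu=[-3.9748]  x^+=[-1.4348, 3.5018]  P^+=[0.3768 0.2771; 0.2771 1.3874]
step 2: x^-=[-0.6546, 3.9094]  P^-=[0.5359 0.5454; 0.5454 2.0250]  S=[0.8939]  K=[0.4652; 0.1118]  nu=[5.2547]  x^+=[1.7900, 4.4966]  P^+=[0.3424 0.4989; 0.4989 2.0138]
step 3: x^-=[2.5012, 4.8747]  P^-=[0.6069 0.9004; 0.9004 2.7633]  S=[0.8445]  K=[0.4841; 0.3463]  nu=[0.4512]  x^+=[2.7196, 5.0310]  P^+=[0.4090 0.7588; 0.7588 2.6620]
step 4: x^-=[3.4580, 5.4253]  P^-=[0.7775 1.2945; 1.2945 3.5250]  S=[0.8786]  K=[0.5609; 0.5907]  nu=[-3.4944]  x^+=[1.4981, 3.3612]  P^+=[0.5012 1.0034; 1.0034 3.2184]
step 5: x^-=[2.0169, 3.6374]  P^-=[0.9612 1.6530; 1.6530 4.1768]  S=[0.9360]  K=[0.6384; 0.7843]  nu=[1.0634]  x^+=[2.6957, 4.4714]  P^+=[0.5797 1.1844; 1.1844 3.6010]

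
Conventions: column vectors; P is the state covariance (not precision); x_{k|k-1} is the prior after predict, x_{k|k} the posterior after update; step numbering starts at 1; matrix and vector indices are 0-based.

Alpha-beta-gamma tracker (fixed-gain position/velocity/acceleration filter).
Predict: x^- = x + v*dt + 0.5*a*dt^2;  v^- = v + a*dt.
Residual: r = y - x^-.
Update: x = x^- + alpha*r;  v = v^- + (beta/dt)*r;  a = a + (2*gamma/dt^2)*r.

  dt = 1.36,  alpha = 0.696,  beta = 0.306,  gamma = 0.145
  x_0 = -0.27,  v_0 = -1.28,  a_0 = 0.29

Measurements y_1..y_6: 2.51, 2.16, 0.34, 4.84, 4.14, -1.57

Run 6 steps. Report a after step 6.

a_post = -1.6410

step 1: x_pred=-1.7426  r=4.2526  x^+=1.2172  v^+=0.0712  a^+=0.9568
step 2: x_pred=2.1989  r=-0.0389  x^+=2.1718  v^+=1.3637  a^+=0.9507
step 3: x_pred=4.9056  r=-4.5656  x^+=1.7279  v^+=1.6293  a^+=0.2348
step 4: x_pred=4.1610  r=0.6790  x^+=4.6336  v^+=2.1015  a^+=0.3413
step 5: x_pred=7.8072  r=-3.6672  x^+=5.2548  v^+=1.7405  a^+=-0.2337
step 6: x_pred=7.4058  r=-8.9758  x^+=1.1586  v^+=-0.5969  a^+=-1.6410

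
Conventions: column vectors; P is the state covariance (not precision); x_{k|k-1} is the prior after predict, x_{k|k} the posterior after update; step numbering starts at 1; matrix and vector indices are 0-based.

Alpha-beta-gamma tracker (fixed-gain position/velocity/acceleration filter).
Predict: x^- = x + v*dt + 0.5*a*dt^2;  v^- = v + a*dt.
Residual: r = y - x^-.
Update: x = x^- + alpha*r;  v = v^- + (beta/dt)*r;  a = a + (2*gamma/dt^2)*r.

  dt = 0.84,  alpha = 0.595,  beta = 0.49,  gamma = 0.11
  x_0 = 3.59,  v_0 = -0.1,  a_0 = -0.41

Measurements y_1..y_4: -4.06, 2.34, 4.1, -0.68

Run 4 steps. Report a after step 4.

step 1: x_pred=3.3614  r=-7.4214  x^+=-1.0544  v^+=-4.7735  a^+=-2.7239
step 2: x_pred=-6.0251  r=8.3651  x^+=-1.0479  v^+=-2.1820  a^+=-0.1157
step 3: x_pred=-2.9216  r=7.0216  x^+=1.2563  v^+=1.8167  a^+=2.0735
step 4: x_pred=3.5138  r=-4.1938  x^+=1.0185  v^+=1.1121  a^+=0.7659

a_post = 0.7659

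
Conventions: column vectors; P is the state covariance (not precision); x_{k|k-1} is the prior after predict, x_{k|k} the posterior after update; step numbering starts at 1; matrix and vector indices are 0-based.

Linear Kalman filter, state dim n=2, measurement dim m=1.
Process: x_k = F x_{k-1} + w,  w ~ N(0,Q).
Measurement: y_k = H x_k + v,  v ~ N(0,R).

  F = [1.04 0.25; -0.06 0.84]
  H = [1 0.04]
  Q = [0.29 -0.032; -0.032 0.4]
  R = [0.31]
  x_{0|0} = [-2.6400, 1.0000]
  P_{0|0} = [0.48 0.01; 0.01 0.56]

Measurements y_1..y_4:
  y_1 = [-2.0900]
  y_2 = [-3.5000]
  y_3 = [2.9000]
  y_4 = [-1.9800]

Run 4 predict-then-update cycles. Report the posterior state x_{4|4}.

step 1: x^-=[-2.4956, 0.9984]  P^-=[0.8494 0.0642; 0.0642 0.7959]  S=[1.1658]  K=[0.7308; 0.0824]  nu=[0.3657]  x^+=[-2.2284, 1.0285]  P^+=[0.2268 -0.0060; -0.0060 0.7879]
step 2: x^-=[-2.0604, 0.9977]  P^-=[0.5814 0.1142; 0.1142 0.9574]  S=[0.9021]  K=[0.6496; 0.1690]  nu=[-1.4795]  x^+=[-3.0215, 0.7476]  P^+=[0.2008 0.0151; 0.0151 0.9316]
step 3: x^-=[-2.9554, 0.8093]  P^-=[0.5732 0.1641; 0.1641 1.0565]  S=[0.8981]  K=[0.6456; 0.2298]  nu=[5.8231]  x^+=[0.8041, 2.1473]  P^+=[0.1989 0.0309; 0.0309 1.0091]
step 4: x^-=[1.3731, 1.7555]  P^-=[0.5843 0.1940; 0.1940 1.1096]  S=[0.9116]  K=[0.6495; 0.2615]  nu=[-3.4233]  x^+=[-0.8502, 0.8603]  P^+=[0.1998 0.0392; 0.0392 1.0473]

x_post = [-0.8502, 0.8603]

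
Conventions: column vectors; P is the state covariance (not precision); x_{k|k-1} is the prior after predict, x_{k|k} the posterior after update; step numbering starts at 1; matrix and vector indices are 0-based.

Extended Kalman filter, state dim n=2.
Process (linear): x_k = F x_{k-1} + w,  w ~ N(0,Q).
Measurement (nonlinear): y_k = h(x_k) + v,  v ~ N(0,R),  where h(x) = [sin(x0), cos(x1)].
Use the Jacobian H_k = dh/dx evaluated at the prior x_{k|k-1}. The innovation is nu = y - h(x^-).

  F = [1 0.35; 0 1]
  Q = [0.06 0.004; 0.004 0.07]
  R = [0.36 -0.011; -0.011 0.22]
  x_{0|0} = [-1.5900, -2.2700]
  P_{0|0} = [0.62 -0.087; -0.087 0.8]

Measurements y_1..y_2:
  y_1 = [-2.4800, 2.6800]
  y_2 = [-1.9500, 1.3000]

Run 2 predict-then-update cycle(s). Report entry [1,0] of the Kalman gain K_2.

step 1: x^-=[-2.3845, -2.2700]  P^-=[0.7171 0.1970; 0.1970 0.8700]  H_jac=[-0.7268 0.0000; 0.0000 0.7654]  S=[0.7388 -0.1206; -0.1206 0.7296]  K=[-0.6903 0.0926; -0.0461 0.9050]  nu=[-1.7932, 3.3236]  x^+=[-0.8390, 0.8205]  P^+=[0.3433 0.0365; 0.0365 0.2608]
step 2: x^-=[-0.5518, 0.8205]  P^-=[0.4608 0.1318; 0.1318 0.3308]  H_jac=[0.8516 0.0000; 0.0000 -0.7315]  S=[0.6942 -0.0931; -0.0931 0.3970]  K=[0.5501 -0.1139; 0.0825 -0.5902]  nu=[-1.4258, 0.6181]  x^+=[-1.4064, 0.3380]  P^+=[0.2340 0.0425; 0.0425 0.1787]

K[1,0] = 0.0825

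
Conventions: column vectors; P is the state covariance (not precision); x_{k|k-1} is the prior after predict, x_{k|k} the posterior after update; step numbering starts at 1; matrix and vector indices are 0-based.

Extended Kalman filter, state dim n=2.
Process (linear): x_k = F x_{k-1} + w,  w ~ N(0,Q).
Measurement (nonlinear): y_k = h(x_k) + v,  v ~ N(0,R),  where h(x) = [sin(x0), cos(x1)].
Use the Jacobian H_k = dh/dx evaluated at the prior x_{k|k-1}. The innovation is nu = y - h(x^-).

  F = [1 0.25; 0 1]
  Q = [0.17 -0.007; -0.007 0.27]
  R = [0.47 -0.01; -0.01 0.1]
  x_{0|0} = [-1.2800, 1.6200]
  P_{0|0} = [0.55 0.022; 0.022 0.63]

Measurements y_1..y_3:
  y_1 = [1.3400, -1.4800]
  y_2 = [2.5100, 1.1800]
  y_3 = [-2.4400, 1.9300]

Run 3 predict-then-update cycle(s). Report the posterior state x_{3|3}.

step 1: x^-=[-0.8750, 1.6200]  P^-=[0.7704 0.1725; 0.1725 0.9000]  H_jac=[0.6410 0.0000; 0.0000 -0.9988]  S=[0.7865 -0.1204; -0.1204 0.9978]  K=[0.6127 -0.0987; 0.0027 -0.9005]  nu=[2.1075, -1.4308]  x^+=[0.5576, 2.9142]  P^+=[0.4508 0.0160; 0.0160 0.0902]
step 2: x^-=[1.2861, 2.9142]  P^-=[0.6344 0.0316; 0.0316 0.3602]  H_jac=[0.2809 0.0000; 0.0000 -0.2255]  S=[0.5200 -0.0120; -0.0120 0.1183]  K=[0.3421 -0.0255; 0.0012 -0.6863]  nu=[1.5503, 2.1543]  x^+=[1.7615, 1.4376]  P^+=[0.5733 0.0265; 0.0265 0.3044]
step 3: x^-=[2.1209, 1.4376]  P^-=[0.7756 0.0956; 0.0956 0.5744]  H_jac=[-0.5228 0.0000; 0.0000 -0.9911]  S=[0.6820 0.0395; 0.0395 0.6643]  K=[-0.5883 -0.1076; -0.0237 -0.8557]  nu=[-3.2925, 1.7972]  x^+=[3.8646, -0.0222]  P^+=[0.5268 0.0049; 0.0049 0.0861]

x_post = [3.8646, -0.0222]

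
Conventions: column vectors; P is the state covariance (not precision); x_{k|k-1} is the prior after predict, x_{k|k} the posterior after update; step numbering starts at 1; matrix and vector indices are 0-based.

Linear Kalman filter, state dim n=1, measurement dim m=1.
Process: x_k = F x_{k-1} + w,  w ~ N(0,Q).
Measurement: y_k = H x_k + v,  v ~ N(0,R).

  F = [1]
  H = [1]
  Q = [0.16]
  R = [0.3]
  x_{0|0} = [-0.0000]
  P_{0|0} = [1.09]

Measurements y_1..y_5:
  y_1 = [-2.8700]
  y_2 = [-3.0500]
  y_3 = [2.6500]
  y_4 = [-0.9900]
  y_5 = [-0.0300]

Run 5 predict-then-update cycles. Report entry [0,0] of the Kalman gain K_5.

K[0,0] = 0.5116

step 1: x^-=[0.0000]  P^-=[1.2500]  S=[1.5500]  K=[0.8065]  nu=[-2.8700]  x^+=[-2.3145]  P^+=[0.2419]
step 2: x^-=[-2.3145]  P^-=[0.4019]  S=[0.7019]  K=[0.5726]  nu=[-0.7355]  x^+=[-2.7357]  P^+=[0.1718]
step 3: x^-=[-2.7357]  P^-=[0.3318]  S=[0.6318]  K=[0.5252]  nu=[5.3857]  x^+=[0.0926]  P^+=[0.1575]
step 4: x^-=[0.0926]  P^-=[0.3175]  S=[0.6175]  K=[0.5142]  nu=[-1.0826]  x^+=[-0.4641]  P^+=[0.1543]
step 5: x^-=[-0.4641]  P^-=[0.3143]  S=[0.6143]  K=[0.5116]  nu=[0.4341]  x^+=[-0.2420]  P^+=[0.1535]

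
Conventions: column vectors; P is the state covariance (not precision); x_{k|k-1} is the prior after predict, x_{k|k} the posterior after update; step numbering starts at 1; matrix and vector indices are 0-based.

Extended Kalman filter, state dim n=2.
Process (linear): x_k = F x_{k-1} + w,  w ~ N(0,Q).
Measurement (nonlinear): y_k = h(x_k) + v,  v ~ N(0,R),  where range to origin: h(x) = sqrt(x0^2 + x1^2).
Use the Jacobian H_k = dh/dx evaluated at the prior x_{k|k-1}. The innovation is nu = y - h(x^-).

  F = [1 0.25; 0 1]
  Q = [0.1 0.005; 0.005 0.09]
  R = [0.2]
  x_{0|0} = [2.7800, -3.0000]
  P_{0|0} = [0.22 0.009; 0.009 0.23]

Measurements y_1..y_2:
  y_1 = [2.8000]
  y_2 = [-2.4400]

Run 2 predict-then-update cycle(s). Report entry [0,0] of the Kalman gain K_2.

step 1: x^-=[2.0300, -3.0000]  P^-=[0.3389 0.0715; 0.0715 0.3200]  H_jac=[0.5604 -0.8282]  S=[0.4596]  K=[0.2844; -0.4895]  nu=[-0.8223]  x^+=[1.7961, -2.5975]  P^+=[0.3017 0.1355; 0.1355 0.2099]
step 2: x^-=[1.1468, -2.5975]  P^-=[0.4826 0.1929; 0.1929 0.2999]  H_jac=[0.4039 -0.9148]  S=[0.3871]  K=[0.0475; -0.5074]  nu=[-5.2794]  x^+=[0.8960, 0.0811]  P^+=[0.4817 0.2023; 0.2023 0.2002]

K[0,0] = 0.0475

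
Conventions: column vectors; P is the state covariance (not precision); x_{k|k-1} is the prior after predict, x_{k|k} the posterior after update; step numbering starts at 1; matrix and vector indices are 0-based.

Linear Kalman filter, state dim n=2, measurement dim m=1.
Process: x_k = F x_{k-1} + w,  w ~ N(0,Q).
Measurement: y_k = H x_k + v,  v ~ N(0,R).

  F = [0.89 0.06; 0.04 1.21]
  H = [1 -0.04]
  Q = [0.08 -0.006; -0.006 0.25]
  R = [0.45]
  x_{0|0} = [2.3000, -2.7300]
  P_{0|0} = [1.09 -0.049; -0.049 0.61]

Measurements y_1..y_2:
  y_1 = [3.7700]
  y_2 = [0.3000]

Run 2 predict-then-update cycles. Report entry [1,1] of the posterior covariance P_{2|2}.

P_post[1,1] = 1.9194

step 1: x^-=[1.8832, -3.2113]  P^-=[0.9404 0.0242; 0.0242 1.1401]  S=[1.3902]  K=[0.6757; -0.0154]  nu=[1.7583]  x^+=[3.0713, -3.2384]  P^+=[0.3056 0.0387; 0.0387 1.1398]
step 2: x^-=[2.5392, -3.7956]  P^-=[0.3303 0.1294; 0.1294 1.9230]  S=[0.7730]  K=[0.4206; 0.0678]  nu=[-2.3910]  x^+=[1.5335, -3.9578]  P^+=[0.1936 0.1073; 0.1073 1.9194]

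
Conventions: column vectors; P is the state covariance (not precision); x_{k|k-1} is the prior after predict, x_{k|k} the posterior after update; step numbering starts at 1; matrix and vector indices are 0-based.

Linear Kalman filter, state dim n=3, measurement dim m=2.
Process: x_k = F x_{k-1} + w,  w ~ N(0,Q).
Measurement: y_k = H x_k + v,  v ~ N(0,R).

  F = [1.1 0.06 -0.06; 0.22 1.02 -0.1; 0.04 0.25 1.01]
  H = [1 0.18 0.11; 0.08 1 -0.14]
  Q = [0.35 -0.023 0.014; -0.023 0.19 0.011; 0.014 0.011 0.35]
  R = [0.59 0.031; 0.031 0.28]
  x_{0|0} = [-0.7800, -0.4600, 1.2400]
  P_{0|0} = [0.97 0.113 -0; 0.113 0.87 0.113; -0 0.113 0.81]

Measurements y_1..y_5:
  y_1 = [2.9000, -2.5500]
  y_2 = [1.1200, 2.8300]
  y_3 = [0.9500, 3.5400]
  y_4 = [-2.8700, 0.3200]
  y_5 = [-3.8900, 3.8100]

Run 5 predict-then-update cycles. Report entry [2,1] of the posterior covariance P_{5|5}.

P_post[2,1] = 0.1970

step 1: x^-=[-0.9600, -0.7648, 1.1062]  P^-=[1.5439 0.3905 0.0571; 0.3905 1.1779 0.2840; 0.0571 0.2840 1.2915]  S=[2.3520 0.7594; 0.7594 1.4747]  K=[0.6934 -0.0139; 0.0161 0.7846; 0.0994 0.0219]  nu=[3.8760, -1.5535]  x^+=[1.7494, -1.9211, 1.4573]  P^+=[0.4272 -0.0327 -0.1149; -0.0327 0.2502 0.1954; -0.1149 0.1954 1.2643]
step 2: x^-=[1.7216, -1.7204, 1.0616]  P^-=[0.8818 0.0672 -0.1676; 0.0672 0.4341 0.1191; -0.1676 0.1191 1.7448]  S=[1.4991 0.2531; 0.2531 0.7351]  K=[0.5808 0.0194; 0.0091 0.5720; 0.0662 -0.2113]  nu=[-0.4087, 4.5613]  x^+=[1.5727, 0.8851, 0.0706]  P^+=[0.3703 -0.0330 -0.1915; -0.0330 0.1908 0.1979; -0.1915 0.1979 1.7125]
step 3: x^-=[1.7788, 1.2417, 0.3554]  P^-=[0.8244 0.0614 -0.2831; 0.0614 0.3768 0.0440; -0.2831 0.0440 2.1932]  S=[1.4147 0.2341; 0.2341 0.7089]  K=[0.5602 0.0505; 0.0075 0.5273; 0.0452 -0.4180]  nu=[-1.0914, 2.2058]  x^+=[1.2789, 2.3966, -0.6159]  P^+=[0.3654 -0.0327 -0.2496; -0.0327 0.1778 0.1949; -0.2496 0.1949 2.0753]
step 4: x^-=[1.5875, 2.7875, 0.0283]  P^-=[0.8275 0.0693 -0.3699; 0.0693 0.3700 -0.0118; -0.3699 -0.0118 2.5563]  S=[1.4035 0.2423; 0.2423 0.7280]  K=[0.5571 0.0719; 0.0069 0.5157; 0.0317 -0.5590]  nu=[-4.9623, -2.5905]  x^+=[-1.3631, 1.4172, 1.3187]  P^+=[0.3688 -0.0328 -0.2906; -0.0328 0.1745 0.1948; -0.2906 0.1948 2.3361]
step 5: x^-=[-1.4935, 1.0138, 1.6317]  P^-=[0.8379 0.0764 -0.4311; 0.0764 0.3711 -0.0480; -0.4311 -0.0480 2.8187]  S=[1.4048 0.2515; 0.2515 0.7470]  K=[0.5572 0.0853; 0.0066 0.5117; 0.0234 -0.6465]  nu=[-2.7584, 3.1441]  x^+=[-2.7625, 2.6045, -0.4655]  P^+=[0.3724 -0.0332 -0.3182; -0.0332 0.1737 0.1970; -0.3182 0.1970 2.5133]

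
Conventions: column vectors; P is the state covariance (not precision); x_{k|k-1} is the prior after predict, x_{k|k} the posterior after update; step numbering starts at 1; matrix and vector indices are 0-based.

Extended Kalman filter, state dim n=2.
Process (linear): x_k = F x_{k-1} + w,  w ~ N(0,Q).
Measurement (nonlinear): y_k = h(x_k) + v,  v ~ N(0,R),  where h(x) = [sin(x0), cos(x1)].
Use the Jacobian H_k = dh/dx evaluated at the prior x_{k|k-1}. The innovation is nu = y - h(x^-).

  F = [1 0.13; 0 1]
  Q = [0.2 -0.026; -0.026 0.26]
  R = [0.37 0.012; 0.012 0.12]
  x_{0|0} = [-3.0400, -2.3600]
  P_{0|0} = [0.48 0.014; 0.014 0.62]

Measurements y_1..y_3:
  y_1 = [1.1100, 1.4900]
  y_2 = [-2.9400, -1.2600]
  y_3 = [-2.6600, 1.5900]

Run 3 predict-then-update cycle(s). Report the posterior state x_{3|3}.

step 1: x^-=[-3.3468, -2.3600]  P^-=[0.6941 0.0686; 0.0686 0.8800]  H_jac=[-0.9790 0.0000; 0.0000 0.7044]  S=[1.0353 -0.0353; -0.0353 0.5567]  K=[-0.6548 0.0453; -0.0270 1.1119]  nu=[0.9062, 2.1998]  x^+=[-3.8406, 0.0615]  P^+=[0.2469 -0.0034; -0.0034 0.1890]
step 2: x^-=[-3.8327, 0.0615]  P^-=[0.4492 -0.0049; -0.0049 0.4490]  H_jac=[-0.7706 0.0000; 0.0000 -0.0614]  S=[0.6367 0.0118; 0.0118 0.1217]  K=[-0.5447 0.0551; 0.0101 -0.2277]  nu=[-3.5774, -2.2581]  x^+=[-2.0087, 0.5394]  P^+=[0.2607 -0.0013; -0.0013 0.4426]
step 3: x^-=[-1.9386, 0.5394]  P^-=[0.4678 0.0302; 0.0302 0.7026]  H_jac=[-0.3596 0.0000; 0.0000 -0.5136]  S=[0.4305 0.0176; 0.0176 0.3054]  K=[-0.3896 -0.0284; 0.0231 -1.1832]  nu=[-1.7269, 0.7320]  x^+=[-1.2866, -0.3665]  P^+=[0.4018 0.0157; 0.0157 0.2759]

x_post = [-1.2866, -0.3665]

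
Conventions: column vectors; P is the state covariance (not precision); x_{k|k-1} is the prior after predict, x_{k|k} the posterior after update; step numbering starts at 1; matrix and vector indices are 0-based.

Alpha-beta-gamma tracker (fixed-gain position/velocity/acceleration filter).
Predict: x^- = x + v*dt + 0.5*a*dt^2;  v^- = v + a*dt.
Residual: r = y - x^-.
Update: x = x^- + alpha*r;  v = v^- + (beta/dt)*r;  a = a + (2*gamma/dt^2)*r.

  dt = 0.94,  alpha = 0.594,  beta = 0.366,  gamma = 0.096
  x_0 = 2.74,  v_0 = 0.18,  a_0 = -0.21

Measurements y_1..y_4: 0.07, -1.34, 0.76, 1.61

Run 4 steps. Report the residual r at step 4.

resid = 4.1656

step 1: x_pred=2.8164  r=-2.7464  x^+=1.1850  v^+=-1.0868  a^+=-0.8068
step 2: x_pred=-0.1929  r=-1.1471  x^+=-0.8743  v^+=-2.2917  a^+=-1.0560
step 3: x_pred=-3.4951  r=4.2551  x^+=-0.9676  v^+=-1.6276  a^+=-0.1314
step 4: x_pred=-2.5556  r=4.1656  x^+=-0.0812  v^+=-0.1293  a^+=0.7737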